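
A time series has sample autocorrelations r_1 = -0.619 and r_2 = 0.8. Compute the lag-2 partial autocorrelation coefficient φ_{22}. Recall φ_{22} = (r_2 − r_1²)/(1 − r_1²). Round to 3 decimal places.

0.676

φ_{22} = (r_2 − r_1²) / (1 − r_1²)
r_1² = (-0.619)² = 0.383161
Numerator = 0.8 − 0.3832 = 0.4168; denominator = 1 − 0.3832 = 0.6168
φ_{22} = 0.4168 / 0.6168 = 0.676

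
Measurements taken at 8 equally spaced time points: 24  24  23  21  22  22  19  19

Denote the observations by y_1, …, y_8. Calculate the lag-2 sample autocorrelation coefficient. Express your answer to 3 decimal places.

Mean ȳ = (24 + 24 + 23 + 21 + 22 + 22 + 19 + 19)/8 = 21.7500
Deviations from mean: 2.2500, 2.2500, 1.2500, -0.7500, 0.2500, 0.2500, -2.7500, -2.7500
Σ(y_t−ȳ)(y_{t+2}−ȳ) = (2.8125) + (-1.6875) + (0.3125) + (-0.1875) + (-0.6875) + (-0.6875) = -0.1250
Denominator Σ(y_t−ȳ)² = 27.5000
r_2 = -0.1250 / 27.5000 = -0.005

-0.005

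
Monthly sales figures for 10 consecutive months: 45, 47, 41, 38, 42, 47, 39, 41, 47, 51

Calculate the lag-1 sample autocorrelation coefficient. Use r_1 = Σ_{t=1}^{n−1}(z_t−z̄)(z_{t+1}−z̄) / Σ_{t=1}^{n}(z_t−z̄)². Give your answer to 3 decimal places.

0.175

Mean z̄ = (45 + 47 + 41 + 38 + 42 + 47 + 39 + 41 + 47 + 51)/10 = 43.8000
Numerator Σ_{t=1}^{9}(z_t−z̄)(z_{t+1}−z̄) = 27.9600
Denominator Σ(z_t−z̄)² = 159.6000
r_1 = 27.9600 / 159.6000 = 0.175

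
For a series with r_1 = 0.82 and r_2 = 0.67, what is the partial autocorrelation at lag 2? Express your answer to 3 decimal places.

φ_{22} = (r_2 − r_1²) / (1 − r_1²)
r_1² = (0.82)² = 0.6724
Numerator = 0.67 − 0.6724 = -0.0024; denominator = 1 − 0.6724 = 0.3276
φ_{22} = -0.0024 / 0.3276 = -0.007

-0.007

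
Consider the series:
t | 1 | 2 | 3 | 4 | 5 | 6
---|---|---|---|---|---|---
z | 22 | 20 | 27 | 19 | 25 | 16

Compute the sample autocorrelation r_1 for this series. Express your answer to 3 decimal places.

Mean z̄ = (22 + 20 + 27 + 19 + 25 + 16)/6 = 21.5000
Deviations from mean: 0.5000, -1.5000, 5.5000, -2.5000, 3.5000, -5.5000
Numerator Σ_{t=1}^{5}(z_t−z̄)(z_{t+1}−z̄) = -50.7500
Denominator Σ(z_t−z̄)² = 81.5000
r_1 = -50.7500 / 81.5000 = -0.623

-0.623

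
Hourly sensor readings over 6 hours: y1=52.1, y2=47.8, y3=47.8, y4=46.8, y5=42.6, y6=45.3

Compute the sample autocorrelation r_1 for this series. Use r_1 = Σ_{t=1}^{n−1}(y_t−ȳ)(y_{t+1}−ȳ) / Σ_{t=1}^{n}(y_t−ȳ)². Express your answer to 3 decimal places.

Mean ȳ = (52.1 + 47.8 + 47.8 + 46.8 + 42.6 + 45.3)/6 = 47.0667
Deviations from mean: 5.0333, 0.7333, 0.7333, -0.2667, -4.4667, -1.7667
Σ(y_t−ȳ)(y_{t+1}−ȳ) = (3.6911) + (0.5378) + (-0.1956) + (1.1911) + (7.8911) = 13.1156
Denominator Σ(y_t−ȳ)² = 49.5533
r_1 = 13.1156 / 49.5533 = 0.265

0.265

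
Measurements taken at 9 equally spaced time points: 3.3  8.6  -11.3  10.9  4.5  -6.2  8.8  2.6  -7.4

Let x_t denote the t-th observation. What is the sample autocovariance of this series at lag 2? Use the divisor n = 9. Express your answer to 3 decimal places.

Mean x̄ = (3.3 + 8.6 − 11.3 + 10.9 + 4.5 − 6.2 + 8.8 + 2.6 − 7.4)/9 = 1.5333
Σ_{t=1}^{7}(x_t−x̄)(x_{t+2}−x̄) = -118.5956
γ_2 = -118.5956 / 9 = -13.177

-13.177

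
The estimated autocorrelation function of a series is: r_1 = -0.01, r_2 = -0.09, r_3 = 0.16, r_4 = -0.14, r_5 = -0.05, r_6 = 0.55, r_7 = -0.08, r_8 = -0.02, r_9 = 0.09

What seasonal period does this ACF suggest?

6

The largest autocorrelation is r_6 = 0.55; the remaining lags stay at or below 0.16.
The dominant spike at lag 6 indicates a seasonal period of 6.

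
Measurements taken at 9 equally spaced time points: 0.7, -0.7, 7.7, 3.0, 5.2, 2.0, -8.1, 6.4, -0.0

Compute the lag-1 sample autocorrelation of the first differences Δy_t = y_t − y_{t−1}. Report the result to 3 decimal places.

First differences Δy: -1.4, 8.4, -4.7, 2.2, -3.2, -10.1, 14.5, -6.4
Mean of differences = -0.0875
Numerator Σ(Δy_t−Δȳ)(Δy_{t+1}−Δȳ) = -274.9364
Denominator Σ(Δy_t−Δȳ)² = 462.8488
r_1(Δy) = -274.9364 / 462.8488 = -0.594

-0.594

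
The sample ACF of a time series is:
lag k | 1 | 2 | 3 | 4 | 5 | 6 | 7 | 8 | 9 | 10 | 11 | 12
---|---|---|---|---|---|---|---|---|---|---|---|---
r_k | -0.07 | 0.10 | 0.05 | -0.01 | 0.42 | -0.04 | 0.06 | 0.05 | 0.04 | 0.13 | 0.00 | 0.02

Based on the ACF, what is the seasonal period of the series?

5

The largest autocorrelation is r_5 = 0.42; the remaining lags stay at or below 0.13.
The dominant spike at lag 5 indicates a seasonal period of 5.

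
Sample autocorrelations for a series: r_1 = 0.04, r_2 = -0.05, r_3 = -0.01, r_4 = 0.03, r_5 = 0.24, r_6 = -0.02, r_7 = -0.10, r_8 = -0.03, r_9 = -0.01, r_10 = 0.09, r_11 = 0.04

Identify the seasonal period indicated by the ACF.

The largest autocorrelation is r_5 = 0.24; the remaining lags stay at or below 0.09.
The dominant spike at lag 5 indicates a seasonal period of 5.

5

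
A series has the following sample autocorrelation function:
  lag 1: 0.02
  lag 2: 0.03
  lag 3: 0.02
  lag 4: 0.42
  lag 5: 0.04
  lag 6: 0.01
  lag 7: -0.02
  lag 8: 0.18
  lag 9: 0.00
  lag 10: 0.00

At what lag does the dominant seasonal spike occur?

4

The largest autocorrelation is r_4 = 0.42, with a weaker echo at lag 8 (0.18); the remaining lags stay at or below 0.04.
The dominant spike at lag 4 indicates a seasonal period of 4.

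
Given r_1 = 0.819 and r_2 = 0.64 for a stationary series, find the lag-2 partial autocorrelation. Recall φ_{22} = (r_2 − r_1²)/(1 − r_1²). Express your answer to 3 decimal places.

φ_{22} = (r_2 − r_1²) / (1 − r_1²)
r_1² = (0.819)² = 0.670761
Numerator = 0.64 − 0.6708 = -0.0308; denominator = 1 − 0.6708 = 0.3292
φ_{22} = -0.0308 / 0.3292 = -0.093

-0.093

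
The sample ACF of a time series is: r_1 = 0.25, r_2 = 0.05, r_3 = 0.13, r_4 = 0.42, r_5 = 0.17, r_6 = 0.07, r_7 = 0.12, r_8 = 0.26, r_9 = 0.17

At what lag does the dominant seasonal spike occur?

4

The largest autocorrelation is r_4 = 0.42, with a weaker echo at lag 8 (0.26); the remaining lags stay at or below 0.25. The elevated value at lag 1 (0.25), dropping to 0.05 at lag 2, reflects decaying short-term dependence rather than seasonality.
The dominant spike at lag 4 indicates a seasonal period of 4.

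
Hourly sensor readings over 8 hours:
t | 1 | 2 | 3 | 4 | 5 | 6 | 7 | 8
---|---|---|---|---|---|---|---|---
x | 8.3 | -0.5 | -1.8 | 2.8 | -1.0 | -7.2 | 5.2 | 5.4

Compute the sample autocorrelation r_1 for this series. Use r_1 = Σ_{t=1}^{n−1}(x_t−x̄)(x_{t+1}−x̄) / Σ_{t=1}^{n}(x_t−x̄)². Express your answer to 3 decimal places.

-0.067

Mean x̄ = (8.3 − 0.5 − 1.8 + 2.8 − 1.0 − 7.2 + 5.2 + 5.4)/8 = 1.4000
Deviations from mean: 6.9000, -1.9000, -3.2000, 1.4000, -2.4000, -8.6000, 3.8000, 4.0000
Σ(x_t−x̄)(x_{t+1}−x̄) = (-13.1100) + (6.0800) + (-4.4800) + (-3.3600) + (20.6400) + (-32.6800) + (15.2000) = -11.7100
Denominator Σ(x_t−x̄)² = 173.5800
r_1 = -11.7100 / 173.5800 = -0.067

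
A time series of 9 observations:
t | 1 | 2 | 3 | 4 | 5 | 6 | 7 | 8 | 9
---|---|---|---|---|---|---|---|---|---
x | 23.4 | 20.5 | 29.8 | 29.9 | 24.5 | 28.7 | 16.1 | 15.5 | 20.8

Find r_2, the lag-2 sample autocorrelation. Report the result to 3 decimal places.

-0.027

Mean x̄ = (23.4 + 20.5 + 29.8 + 29.9 + 24.5 + 28.7 + 16.1 + 15.5 + 20.8)/9 = 23.2444
Σ(x_t−x̄)(x_{t+2}−x̄) = (1.0198) + (-18.2658) + (8.2309) + (36.3098) + (-8.9702) + (-42.2502) + (17.4642) = -6.4617
Denominator Σ(x_t−x̄)² = 243.1622
r_2 = -6.4617 / 243.1622 = -0.027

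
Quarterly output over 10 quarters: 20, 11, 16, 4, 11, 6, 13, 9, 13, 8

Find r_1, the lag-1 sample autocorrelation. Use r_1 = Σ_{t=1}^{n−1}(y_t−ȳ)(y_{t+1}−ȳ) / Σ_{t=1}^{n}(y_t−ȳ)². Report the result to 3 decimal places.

-0.291

Mean ȳ = (20 + 11 + 16 + 4 + 11 + 6 + 13 + 9 + 13 + 8)/10 = 11.1000
Numerator Σ_{t=1}^{9}(y_t−ȳ)(y_{t+1}−ȳ) = -58.5100
Denominator Σ(y_t−ȳ)² = 200.9000
r_1 = -58.5100 / 200.9000 = -0.291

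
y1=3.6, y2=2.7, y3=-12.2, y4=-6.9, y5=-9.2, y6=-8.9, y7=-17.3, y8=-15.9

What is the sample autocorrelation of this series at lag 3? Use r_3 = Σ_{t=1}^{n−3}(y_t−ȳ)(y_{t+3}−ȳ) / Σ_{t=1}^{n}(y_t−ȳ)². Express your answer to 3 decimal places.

0.007

Mean ȳ = (3.6 + 2.7 − 12.2 − 6.9 − 9.2 − 8.9 − 17.3 − 15.9)/8 = -8.0125
Deviations from mean: 11.6125, 10.7125, -4.1875, 1.1125, -1.1875, -0.8875, -9.2875, -7.8875
Numerator Σ_{t=1}^{5}(y_t−ȳ)(y_{t+3}−ȳ) = 2.9483
Denominator Σ(y_t−ȳ)² = 419.0488
r_3 = 2.9483 / 419.0488 = 0.007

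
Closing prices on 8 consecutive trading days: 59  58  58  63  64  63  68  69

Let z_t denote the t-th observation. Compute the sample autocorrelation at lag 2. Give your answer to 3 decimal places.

Mean z̄ = (59 + 58 + 58 + 63 + 64 + 63 + 68 + 69)/8 = 62.7500
Deviations from mean: -3.7500, -4.7500, -4.7500, 0.2500, 1.2500, 0.2500, 5.2500, 6.2500
Numerator Σ_{t=1}^{6}(z_t−z̄)(z_{t+2}−z̄) = 18.8750
Denominator Σ(z_t−z̄)² = 127.5000
r_2 = 18.8750 / 127.5000 = 0.148

0.148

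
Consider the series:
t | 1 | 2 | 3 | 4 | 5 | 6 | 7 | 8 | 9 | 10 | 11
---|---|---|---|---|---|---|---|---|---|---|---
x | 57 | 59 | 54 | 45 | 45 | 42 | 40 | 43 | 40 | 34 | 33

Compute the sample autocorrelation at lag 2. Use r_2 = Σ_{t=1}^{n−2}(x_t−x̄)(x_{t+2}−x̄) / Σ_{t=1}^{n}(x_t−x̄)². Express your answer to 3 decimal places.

0.293

Mean x̄ = (57 + 59 + 54 + 45 + 45 + 42 + 40 + 43 + 40 + 34 + 33)/11 = 44.7273
Numerator Σ_{t=1}^{9}(x_t−x̄)(x_{t+2}−x̄) = 219.2149
Denominator Σ(x_t−x̄)² = 748.1818
r_2 = 219.2149 / 748.1818 = 0.293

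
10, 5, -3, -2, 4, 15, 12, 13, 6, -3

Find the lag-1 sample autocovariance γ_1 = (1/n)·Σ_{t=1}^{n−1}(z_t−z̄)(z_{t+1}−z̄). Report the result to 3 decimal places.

Mean z̄ = (10 + 5 − 3 − 2 + 4 + 15 + 12 + 13 + 6 − 3)/10 = 5.7000
Σ_{t=1}^{9}(z_t−z̄)(z_{t+1}−z̄) = 171.5100
γ_1 = 171.5100 / 10 = 17.151

17.151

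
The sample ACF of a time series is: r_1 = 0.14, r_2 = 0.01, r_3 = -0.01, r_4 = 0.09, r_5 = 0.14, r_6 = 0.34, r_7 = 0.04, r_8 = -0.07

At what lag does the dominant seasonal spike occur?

The largest autocorrelation is r_6 = 0.34; the remaining lags stay at or below 0.14.
The dominant spike at lag 6 indicates a seasonal period of 6.

6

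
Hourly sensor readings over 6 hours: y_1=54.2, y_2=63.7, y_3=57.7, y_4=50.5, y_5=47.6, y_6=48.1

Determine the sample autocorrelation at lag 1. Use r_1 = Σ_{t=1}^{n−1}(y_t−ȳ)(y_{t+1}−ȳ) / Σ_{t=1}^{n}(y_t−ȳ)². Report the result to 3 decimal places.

0.442

Mean ȳ = (54.2 + 63.7 + 57.7 + 50.5 + 47.6 + 48.1)/6 = 53.6333
Deviations from mean: 0.5667, 10.0667, 4.0667, -3.1333, -6.0333, -5.5333
Σ(y_t−ȳ)(y_{t+1}−ȳ) = (5.7044) + (40.9378) + (-12.7422) + (18.9044) + (33.3844) = 86.1889
Denominator Σ(y_t−ȳ)² = 195.0333
r_1 = 86.1889 / 195.0333 = 0.442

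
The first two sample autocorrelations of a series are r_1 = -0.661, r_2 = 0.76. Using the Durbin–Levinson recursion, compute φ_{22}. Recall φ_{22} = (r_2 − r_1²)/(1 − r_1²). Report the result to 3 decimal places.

φ_{22} = (r_2 − r_1²) / (1 − r_1²)
r_1² = (-0.661)² = 0.436921
Numerator = 0.76 − 0.4369 = 0.3231; denominator = 1 − 0.4369 = 0.5631
φ_{22} = 0.3231 / 0.5631 = 0.574

0.574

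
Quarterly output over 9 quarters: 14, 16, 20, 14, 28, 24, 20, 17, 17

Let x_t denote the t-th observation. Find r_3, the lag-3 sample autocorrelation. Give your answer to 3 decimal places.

Mean x̄ = (14 + 16 + 20 + 14 + 28 + 24 + 20 + 17 + 17)/9 = 18.8889
Numerator Σ_{t=1}^{6}(x_t−x̄)(x_{t+3}−x̄) = -29.0370
Denominator Σ(x_t−x̄)² = 174.8889
r_3 = -29.0370 / 174.8889 = -0.166

-0.166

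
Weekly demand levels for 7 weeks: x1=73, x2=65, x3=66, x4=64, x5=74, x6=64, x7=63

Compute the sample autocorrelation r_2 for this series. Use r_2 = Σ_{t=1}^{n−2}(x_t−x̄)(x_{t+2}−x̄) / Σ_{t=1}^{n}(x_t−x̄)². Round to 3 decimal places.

Mean x̄ = (73 + 65 + 66 + 64 + 74 + 64 + 63)/7 = 67.0000
Deviations from mean: 6.0000, -2.0000, -1.0000, -3.0000, 7.0000, -3.0000, -4.0000
Σ(x_t−x̄)(x_{t+2}−x̄) = (-6.0000) + (6.0000) + (-7.0000) + (9.0000) + (-28.0000) = -26.0000
Denominator Σ(x_t−x̄)² = 124.0000
r_2 = -26.0000 / 124.0000 = -0.210

-0.210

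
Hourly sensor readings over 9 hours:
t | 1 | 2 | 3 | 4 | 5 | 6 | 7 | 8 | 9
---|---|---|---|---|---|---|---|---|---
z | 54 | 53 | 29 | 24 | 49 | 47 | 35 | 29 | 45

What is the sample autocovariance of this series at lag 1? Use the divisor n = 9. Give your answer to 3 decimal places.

Mean z̄ = (54 + 53 + 29 + 24 + 49 + 47 + 35 + 29 + 45)/9 = 40.5556
Σ_{t=1}^{8}(z_t−z̄)(z_{t+1}−z̄) = 106.4691
γ_1 = 106.4691 / 9 = 11.830

11.830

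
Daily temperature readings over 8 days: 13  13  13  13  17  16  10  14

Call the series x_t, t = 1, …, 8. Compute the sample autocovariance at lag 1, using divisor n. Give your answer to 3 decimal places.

-0.361

Mean x̄ = (13 + 13 + 13 + 13 + 17 + 16 + 10 + 14)/8 = 13.6250
Deviations: -0.6250, -0.6250, -0.6250, -0.6250, 3.3750, 2.3750, -3.6250, 0.3750
Σ_{t=1}^{7}(x_t−x̄)(x_{t+1}−x̄) = -2.8906
γ_1 = -2.8906 / 8 = -0.361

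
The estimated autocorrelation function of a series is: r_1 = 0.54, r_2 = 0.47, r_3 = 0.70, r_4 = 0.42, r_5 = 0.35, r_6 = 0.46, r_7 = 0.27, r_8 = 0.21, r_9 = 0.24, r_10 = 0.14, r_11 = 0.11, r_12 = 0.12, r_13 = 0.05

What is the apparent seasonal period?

3

The largest autocorrelation is r_3 = 0.70; the remaining lags stay at or below 0.54. The elevated value at lag 1 (0.54), dropping to 0.47 at lag 2, reflects decaying short-term dependence rather than seasonality.
The dominant spike at lag 3 indicates a seasonal period of 3.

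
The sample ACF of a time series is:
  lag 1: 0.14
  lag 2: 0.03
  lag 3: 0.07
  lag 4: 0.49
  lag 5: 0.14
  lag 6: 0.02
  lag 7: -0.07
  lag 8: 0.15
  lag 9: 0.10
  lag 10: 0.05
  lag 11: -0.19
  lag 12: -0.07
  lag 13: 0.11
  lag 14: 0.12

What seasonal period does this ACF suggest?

4

The largest autocorrelation is r_4 = 0.49, with a weaker echo at lag 8 (0.15); the remaining lags stay at or below 0.14.
The dominant spike at lag 4 indicates a seasonal period of 4.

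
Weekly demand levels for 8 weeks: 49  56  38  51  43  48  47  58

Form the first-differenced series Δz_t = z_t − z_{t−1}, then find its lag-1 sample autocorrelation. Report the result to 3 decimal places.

-0.688

First differences Δz: 7, -18, 13, -8, 5, -1, 11
Mean of differences = 1.2857
Numerator Σ(Δz_t−Δz̄)(Δz_{t+1}−Δz̄) = -510.0816
Denominator Σ(Δz_t−Δz̄)² = 741.4286
r_1(Δz) = -510.0816 / 741.4286 = -0.688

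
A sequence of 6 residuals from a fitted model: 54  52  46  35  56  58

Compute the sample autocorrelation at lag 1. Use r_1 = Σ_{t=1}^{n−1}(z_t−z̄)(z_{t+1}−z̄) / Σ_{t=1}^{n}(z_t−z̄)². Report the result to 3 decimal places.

Mean z̄ = (54 + 52 + 46 + 35 + 56 + 58)/6 = 50.1667
Deviations from mean: 3.8333, 1.8333, -4.1667, -15.1667, 5.8333, 7.8333
Σ(z_t−z̄)(z_{t+1}−z̄) = (7.0278) + (-7.6389) + (63.1944) + (-88.4722) + (45.6944) = 19.8056
Denominator Σ(z_t−z̄)² = 360.8333
r_1 = 19.8056 / 360.8333 = 0.055

0.055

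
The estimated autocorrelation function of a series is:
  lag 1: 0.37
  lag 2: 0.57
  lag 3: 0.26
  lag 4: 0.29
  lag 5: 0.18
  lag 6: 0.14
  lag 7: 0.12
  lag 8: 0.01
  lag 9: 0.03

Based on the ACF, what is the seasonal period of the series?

The largest autocorrelation is r_2 = 0.57; the remaining lags stay at or below 0.37.
The dominant spike at lag 2 indicates a seasonal period of 2.

2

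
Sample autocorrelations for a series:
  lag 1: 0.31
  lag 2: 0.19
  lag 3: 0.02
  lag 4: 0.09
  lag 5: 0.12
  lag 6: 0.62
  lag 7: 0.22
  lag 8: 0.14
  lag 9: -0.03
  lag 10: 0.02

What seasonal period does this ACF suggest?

The largest autocorrelation is r_6 = 0.62; the remaining lags stay at or below 0.31. The elevated value at lag 1 (0.31), dropping to 0.19 at lag 2, reflects decaying short-term dependence rather than seasonality.
The dominant spike at lag 6 indicates a seasonal period of 6.

6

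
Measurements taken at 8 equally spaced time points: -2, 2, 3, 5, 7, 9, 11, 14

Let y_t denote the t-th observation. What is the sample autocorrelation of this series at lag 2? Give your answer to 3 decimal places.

Mean ȳ = (-2 + 2 + 3 + 5 + 7 + 9 + 11 + 14)/8 = 6.1250
Σ(y_t−ȳ)(y_{t+2}−ȳ) = (25.3906) + (4.6406) + (-2.7344) + (-3.2344) + (4.2656) + (22.6406) = 50.9688
Denominator Σ(y_t−ȳ)² = 188.8750
r_2 = 50.9688 / 188.8750 = 0.270

0.270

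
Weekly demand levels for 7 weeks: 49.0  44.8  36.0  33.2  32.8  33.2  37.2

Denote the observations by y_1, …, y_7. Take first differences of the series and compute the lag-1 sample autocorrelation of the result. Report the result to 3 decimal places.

0.390

First differences Δy: -4.2, -8.8, -2.8, -0.4, 0.4, 4.0
Mean of differences = -1.9667
Numerator Σ(Δy_t−Δȳ)(Δy_{t+1}−Δȳ) = 37.4789
Denominator Σ(Δy_t−Δȳ)² = 96.0333
r_1(Δy) = 37.4789 / 96.0333 = 0.390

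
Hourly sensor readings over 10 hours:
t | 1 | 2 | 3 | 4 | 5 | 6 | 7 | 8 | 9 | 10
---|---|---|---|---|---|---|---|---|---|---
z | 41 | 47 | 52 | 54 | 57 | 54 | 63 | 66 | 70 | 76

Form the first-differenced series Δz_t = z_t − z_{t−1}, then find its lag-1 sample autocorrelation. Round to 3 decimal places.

First differences Δz: 6, 5, 2, 3, -3, 9, 3, 4, 6
Mean of differences = 3.8889
Numerator Σ(Δz_t−Δz̄)(Δz_{t+1}−Δz̄) = -31.5679
Denominator Σ(Δz_t−Δz̄)² = 88.8889
r_1(Δz) = -31.5679 / 88.8889 = -0.355

-0.355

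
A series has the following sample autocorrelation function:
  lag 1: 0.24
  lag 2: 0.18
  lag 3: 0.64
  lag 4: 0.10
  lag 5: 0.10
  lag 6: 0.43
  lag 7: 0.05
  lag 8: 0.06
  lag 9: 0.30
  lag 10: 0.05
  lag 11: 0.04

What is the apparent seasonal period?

The largest autocorrelation is r_3 = 0.64, with weaker echoes at lags 6 (0.43) and 9 (0.30); the remaining lags stay at or below 0.24. The elevated value at lag 1 (0.24), dropping to 0.18 at lag 2, reflects decaying short-term dependence rather than seasonality.
The dominant spike at lag 3 indicates a seasonal period of 3.

3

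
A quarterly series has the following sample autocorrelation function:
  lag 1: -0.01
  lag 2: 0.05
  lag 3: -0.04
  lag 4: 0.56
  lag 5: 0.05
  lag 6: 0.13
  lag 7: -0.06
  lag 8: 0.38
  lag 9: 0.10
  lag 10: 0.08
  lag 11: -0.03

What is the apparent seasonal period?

4

The largest autocorrelation is r_4 = 0.56, with a weaker echo at lag 8 (0.38); the remaining lags stay at or below 0.13.
The dominant spike at lag 4 indicates a seasonal period of 4.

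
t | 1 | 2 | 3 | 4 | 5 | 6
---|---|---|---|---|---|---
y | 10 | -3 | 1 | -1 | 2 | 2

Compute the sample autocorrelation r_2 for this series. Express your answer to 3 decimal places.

0.064

Mean ȳ = (10 − 3 + 1 − 1 + 2 + 2)/6 = 1.8333
Numerator Σ_{t=1}^{4}(y_t−ȳ)(y_{t+2}−ȳ) = 6.2778
Denominator Σ(y_t−ȳ)² = 98.8333
r_2 = 6.2778 / 98.8333 = 0.064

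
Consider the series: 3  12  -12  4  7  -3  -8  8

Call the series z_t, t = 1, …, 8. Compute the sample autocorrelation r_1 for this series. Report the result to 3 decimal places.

Mean z̄ = (3 + 12 − 12 + 4 + 7 − 3 − 8 + 8)/8 = 1.3750
Deviations from mean: 1.6250, 10.6250, -13.3750, 2.6250, 5.6250, -4.3750, -9.3750, 6.6250
Σ(z_t−z̄)(z_{t+1}−z̄) = (17.2656) + (-142.1094) + (-35.1094) + (14.7656) + (-24.6094) + (41.0156) + (-62.1094) = -190.8906
Denominator Σ(z_t−z̄)² = 483.8750
r_1 = -190.8906 / 483.8750 = -0.395

-0.395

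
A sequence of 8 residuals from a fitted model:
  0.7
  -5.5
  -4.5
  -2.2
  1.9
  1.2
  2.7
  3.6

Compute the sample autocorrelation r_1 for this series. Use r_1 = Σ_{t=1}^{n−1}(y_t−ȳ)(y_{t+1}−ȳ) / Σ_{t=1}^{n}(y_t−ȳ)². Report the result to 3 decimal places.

0.498

Mean ȳ = (0.7 − 5.5 − 4.5 − 2.2 + 1.9 + 1.2 + 2.7 + 3.6)/8 = -0.2625
Deviations from mean: 0.9625, -5.2375, -4.2375, -1.9375, 2.1625, 1.4625, 2.9625, 3.8625
Σ(y_t−ȳ)(y_{t+1}−ȳ) = (-5.0411) + (22.1939) + (8.2102) + (-4.1898) + (3.1627) + (4.3327) + (11.4427) = 40.1111
Denominator Σ(y_t−ȳ)² = 80.5788
r_1 = 40.1111 / 80.5788 = 0.498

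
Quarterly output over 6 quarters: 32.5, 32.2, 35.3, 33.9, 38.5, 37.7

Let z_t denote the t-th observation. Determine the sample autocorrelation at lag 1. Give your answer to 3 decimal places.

Mean z̄ = (32.5 + 32.2 + 35.3 + 33.9 + 38.5 + 37.7)/6 = 35.0167
Numerator Σ_{t=1}^{5}(z_t−z̄)(z_{t+1}−z̄) = 11.4314
Denominator Σ(z_t−z̄)² = 34.9283
r_1 = 11.4314 / 34.9283 = 0.327

0.327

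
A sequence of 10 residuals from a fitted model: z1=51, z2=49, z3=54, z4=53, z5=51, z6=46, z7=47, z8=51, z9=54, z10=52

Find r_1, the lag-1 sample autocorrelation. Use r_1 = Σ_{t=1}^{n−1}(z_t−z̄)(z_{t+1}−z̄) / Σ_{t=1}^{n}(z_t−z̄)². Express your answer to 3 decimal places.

0.331

Mean z̄ = (51 + 49 + 54 + 53 + 51 + 46 + 47 + 51 + 54 + 52)/10 = 50.8000
Numerator Σ_{t=1}^{9}(z_t−z̄)(z_{t+1}−z̄) = 22.3600
Denominator Σ(z_t−z̄)² = 67.6000
r_1 = 22.3600 / 67.6000 = 0.331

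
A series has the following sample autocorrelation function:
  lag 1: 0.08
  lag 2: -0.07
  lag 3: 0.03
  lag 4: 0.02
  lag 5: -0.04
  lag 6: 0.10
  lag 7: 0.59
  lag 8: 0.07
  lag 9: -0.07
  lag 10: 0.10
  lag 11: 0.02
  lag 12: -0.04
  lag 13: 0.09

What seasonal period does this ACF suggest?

The largest autocorrelation is r_7 = 0.59; the remaining lags stay at or below 0.10.
The dominant spike at lag 7 indicates a seasonal period of 7.

7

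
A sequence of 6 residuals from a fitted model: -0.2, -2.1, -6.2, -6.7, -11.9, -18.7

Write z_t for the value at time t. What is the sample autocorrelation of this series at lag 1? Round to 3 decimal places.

Mean z̄ = (-0.2 − 2.1 − 6.2 − 6.7 − 11.9 − 18.7)/6 = -7.6333
Σ(z_t−z̄)(z_{t+1}−z̄) = (41.1311) + (7.9311) + (1.3378) + (-3.9822) + (47.2178) = 93.6356
Denominator Σ(z_t−z̄)² = 229.4733
r_1 = 93.6356 / 229.4733 = 0.408

0.408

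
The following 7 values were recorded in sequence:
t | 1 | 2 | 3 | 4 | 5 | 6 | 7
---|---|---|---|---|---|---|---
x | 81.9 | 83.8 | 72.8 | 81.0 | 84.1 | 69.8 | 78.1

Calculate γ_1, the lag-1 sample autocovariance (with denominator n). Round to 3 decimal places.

Mean x̄ = (81.9 + 83.8 + 72.8 + 81.0 + 84.1 + 69.8 + 78.1)/7 = 78.7857
Deviations: 3.1143, 5.0143, -5.9857, 2.2143, 5.3143, -8.9857, -0.6857
Σ_{t=1}^{6}(x_t−x̄)(x_{t+1}−x̄) = -57.4759
γ_1 = -57.4759 / 7 = -8.211

-8.211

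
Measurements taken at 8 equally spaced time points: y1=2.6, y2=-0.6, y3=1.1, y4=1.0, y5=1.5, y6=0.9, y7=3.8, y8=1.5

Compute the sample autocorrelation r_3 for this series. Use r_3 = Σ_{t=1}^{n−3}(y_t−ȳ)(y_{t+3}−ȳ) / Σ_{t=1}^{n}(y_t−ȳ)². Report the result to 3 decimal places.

-0.126

Mean ȳ = (2.6 − 0.6 + 1.1 + 1.0 + 1.5 + 0.9 + 3.8 + 1.5)/8 = 1.4750
Σ(y_t−ȳ)(y_{t+3}−ȳ) = (-0.5344) + (-0.0519) + (0.2156) + (-1.1044) + (0.0006) = -1.4744
Denominator Σ(y_t−ȳ)² = 11.6750
r_3 = -1.4744 / 11.6750 = -0.126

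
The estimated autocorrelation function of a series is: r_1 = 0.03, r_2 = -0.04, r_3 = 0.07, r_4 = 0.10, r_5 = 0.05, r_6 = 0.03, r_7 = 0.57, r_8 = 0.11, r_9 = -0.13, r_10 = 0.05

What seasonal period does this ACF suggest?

The largest autocorrelation is r_7 = 0.57; the remaining lags stay at or below 0.11.
The dominant spike at lag 7 indicates a seasonal period of 7.

7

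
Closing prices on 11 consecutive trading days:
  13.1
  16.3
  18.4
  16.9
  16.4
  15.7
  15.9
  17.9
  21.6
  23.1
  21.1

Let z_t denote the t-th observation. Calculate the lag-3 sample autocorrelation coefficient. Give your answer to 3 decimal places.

-0.121

Mean z̄ = (13.1 + 16.3 + 18.4 + 16.9 + 16.4 + 15.7 + 15.9 + 17.9 + 21.6 + 23.1 + 21.1)/11 = 17.8545
Numerator Σ_{t=1}^{8}(z_t−z̄)(z_{t+3}−z̄) = -10.7507
Denominator Σ(z_t−z̄)² = 88.8873
r_3 = -10.7507 / 88.8873 = -0.121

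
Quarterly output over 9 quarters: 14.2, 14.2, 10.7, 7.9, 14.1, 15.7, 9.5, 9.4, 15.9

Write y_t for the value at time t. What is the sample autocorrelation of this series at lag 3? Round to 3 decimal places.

Mean ȳ = (14.2 + 14.2 + 10.7 + 7.9 + 14.1 + 15.7 + 9.5 + 9.4 + 15.9)/9 = 12.4000
Σ(y_t−ȳ)(y_{t+3}−ȳ) = (-8.1000) + (3.0600) + (-5.6100) + (13.0500) + (-5.1000) + (11.5500) = 8.8500
Denominator Σ(y_t−ȳ)² = 73.0600
r_3 = 8.8500 / 73.0600 = 0.121

0.121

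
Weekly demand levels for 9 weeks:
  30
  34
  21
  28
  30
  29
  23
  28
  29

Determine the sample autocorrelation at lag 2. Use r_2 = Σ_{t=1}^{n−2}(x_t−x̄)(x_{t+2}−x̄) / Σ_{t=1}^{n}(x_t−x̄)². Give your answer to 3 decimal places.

-0.358

Mean x̄ = (30 + 34 + 21 + 28 + 30 + 29 + 23 + 28 + 29)/9 = 28.0000
Numerator Σ_{t=1}^{7}(x_t−x̄)(x_{t+2}−x̄) = -43.0000
Denominator Σ(x_t−x̄)² = 120.0000
r_2 = -43.0000 / 120.0000 = -0.358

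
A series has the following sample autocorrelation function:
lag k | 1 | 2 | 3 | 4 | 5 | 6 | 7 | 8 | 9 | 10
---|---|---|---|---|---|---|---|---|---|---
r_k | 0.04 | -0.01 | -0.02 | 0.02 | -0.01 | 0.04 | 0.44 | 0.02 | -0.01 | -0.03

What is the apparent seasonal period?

The largest autocorrelation is r_7 = 0.44; the remaining lags stay at or below 0.04.
The dominant spike at lag 7 indicates a seasonal period of 7.

7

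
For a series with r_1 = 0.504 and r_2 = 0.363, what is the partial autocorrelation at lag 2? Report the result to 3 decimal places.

0.146

φ_{22} = (r_2 − r_1²) / (1 − r_1²)
r_1² = (0.504)² = 0.254016
Numerator = 0.363 − 0.2540 = 0.1090; denominator = 1 − 0.2540 = 0.7460
φ_{22} = 0.1090 / 0.7460 = 0.146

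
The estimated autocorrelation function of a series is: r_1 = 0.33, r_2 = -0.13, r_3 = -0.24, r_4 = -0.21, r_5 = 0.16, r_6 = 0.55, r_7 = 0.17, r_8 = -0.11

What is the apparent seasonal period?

6

The largest autocorrelation is r_6 = 0.55; the remaining lags stay at or below 0.33.
The dominant spike at lag 6 indicates a seasonal period of 6.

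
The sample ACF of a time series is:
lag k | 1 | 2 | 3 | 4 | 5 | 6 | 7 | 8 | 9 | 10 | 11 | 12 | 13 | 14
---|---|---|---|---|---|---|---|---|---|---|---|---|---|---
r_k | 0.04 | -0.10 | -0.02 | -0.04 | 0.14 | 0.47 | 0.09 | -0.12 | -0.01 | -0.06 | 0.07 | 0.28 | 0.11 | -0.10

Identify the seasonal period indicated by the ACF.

6

The largest autocorrelation is r_6 = 0.47, with a weaker echo at lag 12 (0.28); the remaining lags stay at or below 0.14.
The dominant spike at lag 6 indicates a seasonal period of 6.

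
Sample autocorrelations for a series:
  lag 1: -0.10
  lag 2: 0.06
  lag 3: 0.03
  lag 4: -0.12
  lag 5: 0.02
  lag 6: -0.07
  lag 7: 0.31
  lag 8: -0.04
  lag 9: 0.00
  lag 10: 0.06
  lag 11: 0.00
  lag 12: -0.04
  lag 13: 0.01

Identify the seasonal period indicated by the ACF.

7

The largest autocorrelation is r_7 = 0.31; the remaining lags stay at or below 0.06.
The dominant spike at lag 7 indicates a seasonal period of 7.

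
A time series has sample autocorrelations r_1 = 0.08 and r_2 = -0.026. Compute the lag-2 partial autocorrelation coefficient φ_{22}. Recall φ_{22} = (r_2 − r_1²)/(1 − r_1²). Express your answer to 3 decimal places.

φ_{22} = (r_2 − r_1²) / (1 − r_1²)
r_1² = (0.08)² = 0.0064
Numerator = -0.026 − 0.0064 = -0.0324; denominator = 1 − 0.0064 = 0.9936
φ_{22} = -0.0324 / 0.9936 = -0.033

-0.033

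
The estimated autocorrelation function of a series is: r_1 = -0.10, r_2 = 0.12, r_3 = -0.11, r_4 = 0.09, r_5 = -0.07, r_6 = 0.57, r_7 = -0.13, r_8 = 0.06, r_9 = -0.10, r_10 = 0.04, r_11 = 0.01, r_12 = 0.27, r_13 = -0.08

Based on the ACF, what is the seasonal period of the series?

6

The largest autocorrelation is r_6 = 0.57, with a weaker echo at lag 12 (0.27); the remaining lags stay at or below 0.12.
The dominant spike at lag 6 indicates a seasonal period of 6.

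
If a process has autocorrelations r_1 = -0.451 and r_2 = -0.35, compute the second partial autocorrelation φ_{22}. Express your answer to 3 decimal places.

-0.695

φ_{22} = (r_2 − r_1²) / (1 − r_1²)
r_1² = (-0.451)² = 0.203401
Numerator = -0.35 − 0.2034 = -0.5534; denominator = 1 − 0.2034 = 0.7966
φ_{22} = -0.5534 / 0.7966 = -0.695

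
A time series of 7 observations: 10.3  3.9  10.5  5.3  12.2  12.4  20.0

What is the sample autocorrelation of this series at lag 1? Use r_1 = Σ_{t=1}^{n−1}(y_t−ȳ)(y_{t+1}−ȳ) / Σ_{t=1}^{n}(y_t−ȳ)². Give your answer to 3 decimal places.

Mean ȳ = (10.3 + 3.9 + 10.5 + 5.3 + 12.2 + 12.4 + 20.0)/7 = 10.6571
Σ(y_t−ȳ)(y_{t+1}−ȳ) = (2.4133) + (1.0618) + (0.8418) + (-8.2653) + (2.6890) + (16.2833) = 15.0239
Denominator Σ(y_t−ȳ)² = 167.2171
r_1 = 15.0239 / 167.2171 = 0.090

0.090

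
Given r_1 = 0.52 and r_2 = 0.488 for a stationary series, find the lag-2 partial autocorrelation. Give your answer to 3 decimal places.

φ_{22} = (r_2 − r_1²) / (1 − r_1²)
r_1² = (0.52)² = 0.2704
Numerator = 0.488 − 0.2704 = 0.2176; denominator = 1 − 0.2704 = 0.7296
φ_{22} = 0.2176 / 0.7296 = 0.298

0.298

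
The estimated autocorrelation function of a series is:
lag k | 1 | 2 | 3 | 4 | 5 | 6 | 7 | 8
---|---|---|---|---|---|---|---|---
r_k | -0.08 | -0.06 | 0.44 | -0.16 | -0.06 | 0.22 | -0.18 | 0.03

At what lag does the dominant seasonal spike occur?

The largest autocorrelation is r_3 = 0.44, with a weaker echo at lag 6 (0.22); the remaining lags stay at or below 0.03.
The dominant spike at lag 3 indicates a seasonal period of 3.

3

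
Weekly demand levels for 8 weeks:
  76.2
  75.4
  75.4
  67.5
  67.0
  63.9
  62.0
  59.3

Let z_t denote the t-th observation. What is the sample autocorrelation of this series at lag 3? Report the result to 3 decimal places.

-0.098

Mean z̄ = (76.2 + 75.4 + 75.4 + 67.5 + 67.0 + 63.9 + 62.0 + 59.3)/8 = 68.3375
Σ(z_t−z̄)(z_{t+3}−z̄) = (-6.5848) + (-9.4461) + (-31.3398) + (5.3077) + (12.0877) = -29.9755
Denominator Σ(z_t−z̄)² = 305.5988
r_3 = -29.9755 / 305.5988 = -0.098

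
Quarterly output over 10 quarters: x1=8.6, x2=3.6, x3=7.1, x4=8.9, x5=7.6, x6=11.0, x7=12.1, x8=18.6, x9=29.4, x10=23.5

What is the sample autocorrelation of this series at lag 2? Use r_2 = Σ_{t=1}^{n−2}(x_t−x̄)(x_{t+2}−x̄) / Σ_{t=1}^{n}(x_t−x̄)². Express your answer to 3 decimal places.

0.236

Mean x̄ = (8.6 + 3.6 + 7.1 + 8.9 + 7.6 + 11.0 + 12.1 + 18.6 + 29.4 + 23.5)/10 = 13.0400
Numerator Σ_{t=1}^{8}(x_t−x̄)(x_{t+2}−x̄) = 142.7648
Denominator Σ(x_t−x̄)² = 603.8640
r_2 = 142.7648 / 603.8640 = 0.236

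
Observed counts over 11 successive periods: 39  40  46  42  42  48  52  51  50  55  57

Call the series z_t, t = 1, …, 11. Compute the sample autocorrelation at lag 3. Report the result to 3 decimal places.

0.296

Mean z̄ = (39 + 40 + 46 + 42 + 42 + 48 + 52 + 51 + 50 + 55 + 57)/11 = 47.4545
Numerator Σ_{t=1}^{8}(z_t−z̄)(z_{t+3}−z̄) = 111.3802
Denominator Σ(z_t−z̄)² = 376.7273
r_3 = 111.3802 / 376.7273 = 0.296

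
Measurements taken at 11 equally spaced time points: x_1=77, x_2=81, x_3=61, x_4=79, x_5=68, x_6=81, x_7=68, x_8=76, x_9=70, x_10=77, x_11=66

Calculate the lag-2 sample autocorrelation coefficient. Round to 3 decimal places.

Mean x̄ = (77 + 81 + 61 + 79 + 68 + 81 + 68 + 76 + 70 + 77 + 66)/11 = 73.0909
Numerator Σ_{t=1}^{9}(x_t−x̄)(x_{t+2}−x̄) = 205.7107
Denominator Σ(x_t−x̄)² = 456.9091
r_2 = 205.7107 / 456.9091 = 0.450

0.450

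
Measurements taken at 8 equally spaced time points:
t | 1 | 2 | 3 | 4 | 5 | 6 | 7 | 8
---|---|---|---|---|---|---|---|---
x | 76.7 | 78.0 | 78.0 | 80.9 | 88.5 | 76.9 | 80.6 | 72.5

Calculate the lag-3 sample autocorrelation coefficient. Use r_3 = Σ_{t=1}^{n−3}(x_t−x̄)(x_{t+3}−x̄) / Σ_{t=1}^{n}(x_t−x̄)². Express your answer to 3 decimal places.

-0.470

Mean x̄ = (76.7 + 78.0 + 78.0 + 80.9 + 88.5 + 76.9 + 80.6 + 72.5)/8 = 79.0125
Deviations from mean: -2.3125, -1.0125, -1.0125, 1.8875, 9.4875, -2.1125, 1.5875, -6.5125
Σ(x_t−x̄)(x_{t+3}−x̄) = (-4.3648) + (-9.6061) + (2.1389) + (2.9964) + (-61.7873) = -70.6230
Denominator Σ(x_t−x̄)² = 150.3688
r_3 = -70.6230 / 150.3688 = -0.470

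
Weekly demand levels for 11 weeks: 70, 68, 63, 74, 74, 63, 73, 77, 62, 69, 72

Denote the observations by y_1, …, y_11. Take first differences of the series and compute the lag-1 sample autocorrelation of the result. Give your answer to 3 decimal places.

First differences Δy: -2, -5, 11, 0, -11, 10, 4, -15, 7, 3
Mean of differences = 0.2000
Numerator Σ(Δy_t−Δȳ)(Δy_{t+1}−Δȳ) = -259.2400
Denominator Σ(Δy_t−Δȳ)² = 669.6000
r_1(Δy) = -259.2400 / 669.6000 = -0.387

-0.387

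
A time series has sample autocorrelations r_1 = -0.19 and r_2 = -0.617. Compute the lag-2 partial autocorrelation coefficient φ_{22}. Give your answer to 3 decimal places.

φ_{22} = (r_2 − r_1²) / (1 − r_1²)
r_1² = (-0.19)² = 0.0361
Numerator = -0.617 − 0.0361 = -0.6531; denominator = 1 − 0.0361 = 0.9639
φ_{22} = -0.6531 / 0.9639 = -0.678

-0.678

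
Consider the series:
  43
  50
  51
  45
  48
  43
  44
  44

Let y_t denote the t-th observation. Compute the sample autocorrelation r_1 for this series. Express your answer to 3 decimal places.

0.069

Mean ȳ = (43 + 50 + 51 + 45 + 48 + 43 + 44 + 44)/8 = 46.0000
Numerator Σ_{t=1}^{7}(y_t−ȳ)(y_{t+1}−ȳ) = 5.0000
Denominator Σ(y_t−ȳ)² = 72.0000
r_1 = 5.0000 / 72.0000 = 0.069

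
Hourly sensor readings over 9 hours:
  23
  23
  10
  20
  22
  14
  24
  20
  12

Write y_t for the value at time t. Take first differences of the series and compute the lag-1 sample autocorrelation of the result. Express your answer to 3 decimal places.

First differences Δy: 0, -13, 10, 2, -8, 10, -4, -8
Mean of differences = -1.3750
Numerator Σ(Δy_t−Δȳ)(Δy_{t+1}−Δȳ) = -220.0156
Denominator Σ(Δy_t−Δȳ)² = 501.8750
r_1(Δy) = -220.0156 / 501.8750 = -0.438

-0.438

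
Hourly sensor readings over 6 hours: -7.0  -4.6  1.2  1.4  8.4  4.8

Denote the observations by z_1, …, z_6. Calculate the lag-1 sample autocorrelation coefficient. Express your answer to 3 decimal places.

Mean z̄ = (-7.0 − 4.6 + 1.2 + 1.4 + 8.4 + 4.8)/6 = 0.7000
Deviations from mean: -7.7000, -5.3000, 0.5000, 0.7000, 7.7000, 4.1000
Σ(z_t−z̄)(z_{t+1}−z̄) = (40.8100) + (-2.6500) + (0.3500) + (5.3900) + (31.5700) = 75.4700
Denominator Σ(z_t−z̄)² = 164.2200
r_1 = 75.4700 / 164.2200 = 0.460

0.460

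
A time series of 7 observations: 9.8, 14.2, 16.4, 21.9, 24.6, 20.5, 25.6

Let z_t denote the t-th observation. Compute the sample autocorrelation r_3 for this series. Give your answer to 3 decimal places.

-0.192

Mean z̄ = (9.8 + 14.2 + 16.4 + 21.9 + 24.6 + 20.5 + 25.6)/7 = 19.0000
Σ(z_t−z̄)(z_{t+3}−z̄) = (-26.6800) + (-26.8800) + (-3.9000) + (19.1400) = -38.3200
Denominator Σ(z_t−z̄)² = 200.0200
r_3 = -38.3200 / 200.0200 = -0.192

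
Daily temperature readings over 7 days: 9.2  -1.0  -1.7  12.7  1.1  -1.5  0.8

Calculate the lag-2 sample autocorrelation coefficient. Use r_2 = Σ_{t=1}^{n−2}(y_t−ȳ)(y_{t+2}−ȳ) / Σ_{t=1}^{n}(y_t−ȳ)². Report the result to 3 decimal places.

Mean ȳ = (9.2 − 1.0 − 1.7 + 12.7 + 1.1 − 1.5 + 0.8)/7 = 2.8000
Σ(y_t−ȳ)(y_{t+2}−ȳ) = (-28.8000) + (-37.6200) + (7.6500) + (-42.5700) + (3.4000) = -97.9400
Denominator Σ(y_t−ȳ)² = 199.0400
r_2 = -97.9400 / 199.0400 = -0.492

-0.492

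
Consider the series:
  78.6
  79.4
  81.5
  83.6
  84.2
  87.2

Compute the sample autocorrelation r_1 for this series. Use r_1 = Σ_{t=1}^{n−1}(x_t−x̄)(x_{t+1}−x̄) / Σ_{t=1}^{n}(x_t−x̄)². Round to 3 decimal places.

0.459

Mean x̄ = (78.6 + 79.4 + 81.5 + 83.6 + 84.2 + 87.2)/6 = 82.4167
Σ(x_t−x̄)(x_{t+1}−x̄) = (11.5136) + (2.7653) + (-1.0847) + (2.1103) + (8.5303) = 23.8347
Denominator Σ(x_t−x̄)² = 51.9683
r_1 = 23.8347 / 51.9683 = 0.459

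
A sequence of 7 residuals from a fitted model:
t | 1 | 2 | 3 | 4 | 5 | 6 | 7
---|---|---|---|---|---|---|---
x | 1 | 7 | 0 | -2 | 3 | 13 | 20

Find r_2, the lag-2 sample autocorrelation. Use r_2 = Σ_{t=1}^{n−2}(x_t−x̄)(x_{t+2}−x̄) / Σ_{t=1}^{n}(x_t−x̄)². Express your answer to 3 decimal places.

Mean x̄ = (1 + 7 + 0 − 2 + 3 + 13 + 20)/7 = 6.0000
Numerator Σ_{t=1}^{5}(x_t−x̄)(x_{t+2}−x̄) = -58.0000
Denominator Σ(x_t−x̄)² = 380.0000
r_2 = -58.0000 / 380.0000 = -0.153

-0.153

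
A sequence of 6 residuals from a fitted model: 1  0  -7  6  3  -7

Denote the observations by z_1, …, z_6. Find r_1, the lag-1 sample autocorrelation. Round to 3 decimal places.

Mean z̄ = (1 + 0 − 7 + 6 + 3 − 7)/6 = -0.6667
Numerator Σ_{t=1}^{5}(z_t−z̄)(z_{t+1}−z̄) = -44.1111
Denominator Σ(z_t−z̄)² = 141.3333
r_1 = -44.1111 / 141.3333 = -0.312

-0.312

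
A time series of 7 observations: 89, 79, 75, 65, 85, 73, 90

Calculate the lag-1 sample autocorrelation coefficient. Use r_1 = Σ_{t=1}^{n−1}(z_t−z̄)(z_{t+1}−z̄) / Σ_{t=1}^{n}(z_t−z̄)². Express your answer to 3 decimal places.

Mean z̄ = (89 + 79 + 75 + 65 + 85 + 73 + 90)/7 = 79.4286
Σ(z_t−z̄)(z_{t+1}−z̄) = (-4.1020) + (1.8980) + (63.8980) + (-80.3878) + (-35.8163) + (-67.9592) = -122.4694
Denominator Σ(z_t−z̄)² = 503.7143
r_1 = -122.4694 / 503.7143 = -0.243

-0.243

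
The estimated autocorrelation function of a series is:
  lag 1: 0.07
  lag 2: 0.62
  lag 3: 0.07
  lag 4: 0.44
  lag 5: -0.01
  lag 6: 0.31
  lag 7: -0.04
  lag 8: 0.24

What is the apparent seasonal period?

The largest autocorrelation is r_2 = 0.62, with weaker echoes at lags 4 (0.44), 6 (0.31) and 8 (0.24); the remaining lags stay at or below 0.07.
The dominant spike at lag 2 indicates a seasonal period of 2.

2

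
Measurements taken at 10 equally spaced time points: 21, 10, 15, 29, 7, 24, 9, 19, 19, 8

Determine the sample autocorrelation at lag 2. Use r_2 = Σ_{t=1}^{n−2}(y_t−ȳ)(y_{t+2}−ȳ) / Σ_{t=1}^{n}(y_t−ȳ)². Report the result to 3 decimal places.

Mean ȳ = (21 + 10 + 15 + 29 + 7 + 24 + 9 + 19 + 19 + 8)/10 = 16.1000
Numerator Σ_{t=1}^{8}(y_t−ȳ)(y_{t+2}−ȳ) = 71.2800
Denominator Σ(y_t−ȳ)² = 506.9000
r_2 = 71.2800 / 506.9000 = 0.141

0.141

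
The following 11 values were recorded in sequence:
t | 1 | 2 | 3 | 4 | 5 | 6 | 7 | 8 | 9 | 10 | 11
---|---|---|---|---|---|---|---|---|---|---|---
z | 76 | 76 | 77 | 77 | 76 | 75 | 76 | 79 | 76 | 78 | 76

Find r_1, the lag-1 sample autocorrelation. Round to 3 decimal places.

Mean z̄ = (76 + 76 + 77 + 77 + 76 + 75 + 76 + 79 + 76 + 78 + 76)/11 = 76.5455
Numerator Σ_{t=1}^{10}(z_t−z̄)(z_{t+1}−z̄) = -2.5702
Denominator Σ(z_t−z̄)² = 12.7273
r_1 = -2.5702 / 12.7273 = -0.202

-0.202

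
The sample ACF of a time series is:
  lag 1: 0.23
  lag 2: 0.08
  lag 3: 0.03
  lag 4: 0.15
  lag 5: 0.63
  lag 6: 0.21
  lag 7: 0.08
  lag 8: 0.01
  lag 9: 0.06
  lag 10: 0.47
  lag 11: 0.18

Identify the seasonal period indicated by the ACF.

The largest autocorrelation is r_5 = 0.63, with a weaker echo at lag 10 (0.47); the remaining lags stay at or below 0.23. The elevated value at lag 1 (0.23), dropping to 0.08 at lag 2, reflects decaying short-term dependence rather than seasonality.
The dominant spike at lag 5 indicates a seasonal period of 5.

5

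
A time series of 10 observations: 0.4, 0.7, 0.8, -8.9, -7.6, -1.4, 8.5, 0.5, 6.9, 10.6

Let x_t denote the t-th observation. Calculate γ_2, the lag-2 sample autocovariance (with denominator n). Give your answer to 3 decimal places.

Mean x̄ = (0.4 + 0.7 + 0.8 − 8.9 − 7.6 − 1.4 + 8.5 + 0.5 + 6.9 + 10.6)/10 = 1.0500
Σ_{t=1}^{8}(x_t−x̄)(x_{t+2}−x̄) = 5.4200
γ_2 = 5.4200 / 10 = 0.542

0.542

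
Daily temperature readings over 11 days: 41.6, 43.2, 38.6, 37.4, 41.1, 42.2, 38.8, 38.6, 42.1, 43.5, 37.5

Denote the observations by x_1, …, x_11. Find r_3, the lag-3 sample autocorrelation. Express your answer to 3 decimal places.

Mean x̄ = (41.6 + 43.2 + 38.6 + 37.4 + 41.1 + 42.2 + 38.8 + 38.6 + 42.1 + 43.5 + 37.5)/11 = 40.4182
Numerator Σ_{t=1}^{8}(x_t−x̄)(x_{t+3}−x̄) = 2.0499
Denominator Σ(x_t−x̄)² = 51.9564
r_3 = 2.0499 / 51.9564 = 0.039

0.039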